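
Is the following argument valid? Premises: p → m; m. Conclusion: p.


This is affirming the consequent (fallacy). There exist truth assignments where the premises are all true but the conclusion is false.

Invalid.


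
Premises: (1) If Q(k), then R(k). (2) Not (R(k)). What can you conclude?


Modus tollens: from (P → Q) and ¬Q, infer ¬P.
Q = 'R(k)' is denied; since P → Q, P must also fail.

Not (Q(k)).


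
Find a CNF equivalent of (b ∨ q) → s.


Step 1: Rewrite as ¬(b ∨ q) ∨ s = (¬b ∧ ¬q) ∨ s.
Step 2: Distribute ∨ over ∧.

((¬b) ∨ s) ∧ ((¬q) ∨ s)


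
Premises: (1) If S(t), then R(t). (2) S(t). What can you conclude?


Modus ponens: from (P → Q) and P, infer Q.
P = 'S(t)' is asserted, and P → Q holds, so Q follows.

R(t).


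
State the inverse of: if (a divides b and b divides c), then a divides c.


The inverse of (P → Q) is (¬P → ¬Q). It is equivalent to the converse, not to the original.
Here P = '(a divides b and b divides c)' and Q = 'a divides c'.

If not ((a divides b and b divides c)), then not (a divides c).


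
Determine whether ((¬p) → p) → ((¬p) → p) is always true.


Build the truth table over {p}:
p | φ
-----
F | T
T | T
Every row evaluates to true.

Yes, it is a tautology.


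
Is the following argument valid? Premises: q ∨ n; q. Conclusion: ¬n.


This is affirming a disjunct (fallacy). There exist truth assignments where the premises are all true but the conclusion is false.

Invalid.


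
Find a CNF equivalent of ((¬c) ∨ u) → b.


Step 1: Rewrite as ¬((¬c) ∨ u) ∨ b = (¬(¬c) ∧ ¬u) ∨ b.
Step 2: Distribute ∨ over ∧.
Step 3: Eliminate any double negations (¬¬X = X).

(c ∨ b) ∧ ((¬u) ∨ b)


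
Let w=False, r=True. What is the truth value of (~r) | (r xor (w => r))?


Substitute w=False, r=True:
~r = False
w => r = False => True = True
r xor (w => r) = True xor True = False
(~r) | (r xor (w => r)) = False | False = False

False


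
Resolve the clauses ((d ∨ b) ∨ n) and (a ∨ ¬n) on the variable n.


The clauses contain complementary literals n and ¬n.
Resolution eliminates this pair and disjoins the remaining literals (merging duplicates).

((b ∨ d) ∨ a)


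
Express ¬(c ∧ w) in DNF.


Step 1: Apply De Morgan: ¬(c ∧ w) = ¬c ∨ ¬w.

(¬c) ∨ (¬w)


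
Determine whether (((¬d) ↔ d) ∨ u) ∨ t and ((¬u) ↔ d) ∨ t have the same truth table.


Compare truth tables:
d | t | u | φ | ψ
-----------------
F | F | F | F | F
T | F | F | F | T
F | T | F | T | T
T | T | F | T | T
F | F | T | T | T
T | F | T | T | F
F | T | T | T | T
T | T | T | T | T
They differ at row 2 (d=T, t=F, u=F): φ=F but ψ=T.

No, they are not logically equivalent.


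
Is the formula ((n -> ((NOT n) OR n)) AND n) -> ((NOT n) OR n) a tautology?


Build the truth table over {n}:
n | φ
-----
F | T
T | T
Every row evaluates to true.

Yes, it is a tautology.


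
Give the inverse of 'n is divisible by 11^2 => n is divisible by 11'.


The inverse of (P → Q) is (¬P → ¬Q). It is equivalent to the converse, not to the original.
Here P = 'n is divisible by 11^2' and Q = 'n is divisible by 11'.

If not (n is divisible by 11^2), then not (n is divisible by 11).


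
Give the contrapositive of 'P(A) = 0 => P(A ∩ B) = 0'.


The contrapositive of (P → Q) is (¬Q → ¬P); it is logically equivalent to the original.
Here P = 'P(A) = 0' and Q = 'P(A ∩ B) = 0'.

If not (P(A ∩ B) = 0), then not (P(A) = 0).


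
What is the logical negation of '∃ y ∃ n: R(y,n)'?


Negation flips each quantifier (∀↔∃) and negates the inner predicate.
¬(∃ y ∃ n: φ) = ∀ y ∀ n: ¬φ.

∀ y ∀ n: ¬(R(y,n))


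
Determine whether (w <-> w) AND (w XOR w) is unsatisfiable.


Truth table over {w}:
w | φ
-----
F | F
T | F
Every row is false.

Yes, it is a contradiction.


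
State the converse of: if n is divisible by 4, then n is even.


The converse of (P → Q) is (Q → P). It is not in general equivalent to the original.
Here P = 'n is divisible by 4' and Q = 'n is even'.

If n is even, then n is divisible by 4.


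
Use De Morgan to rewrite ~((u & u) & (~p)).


De Morgan: the negation of a conjunction is the disjunction of the negations.
Distribute ~ across &, flipping it to |, and negate each literal.

((~u) | (~u)) | p


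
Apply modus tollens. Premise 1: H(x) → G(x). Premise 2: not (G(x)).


Modus tollens: from (P → Q) and ¬Q, infer ¬P.
Q = 'G(x)' is denied; since P → Q, P must also fail.

Not (H(x)).


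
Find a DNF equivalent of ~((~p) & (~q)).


Step 1: Apply De Morgan: ¬((¬p) ∧ (¬q)) = ¬(¬p) ∨ ¬(¬q).
Step 2: Eliminate any double negations (¬¬X = X).

p | q


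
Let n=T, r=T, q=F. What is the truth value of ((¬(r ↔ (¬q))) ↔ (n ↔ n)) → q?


Substitute n=T, r=T, q=F:
¬q = T
r ↔ (¬q) = T ↔ T = T
¬(r ↔ (¬q)) = F
n ↔ n = T ↔ T = T
(¬(r ↔ (¬q))) ↔ (n ↔ n) = F ↔ T = F
((¬(r ↔ (¬q))) ↔ (n ↔ n)) → q = F → F = T

T


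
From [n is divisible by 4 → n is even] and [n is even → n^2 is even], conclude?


Hypothetical syllogism: from (P → Q) and (Q → R), infer (P → R).
Chain the two implications through the shared middle term 'n is even'.

n is divisible by 4 → n^2 is even


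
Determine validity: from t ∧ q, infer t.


This matches the form of conjunction elimination: the conclusion follows in every model of the premises.

Valid.


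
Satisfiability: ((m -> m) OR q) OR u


Search for a satisfying assignment over {m, q, u}.
Try m=F, q=F, u=F: the formula evaluates to T.
A satisfying assignment exists.

Satisfiable.


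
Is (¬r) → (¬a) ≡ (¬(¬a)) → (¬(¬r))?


Compare truth tables:
a | r | φ | ψ
-------------
F | F | T | T
T | F | F | F
F | T | T | T
T | T | T | T
The columns φ and ψ agree on every row.

Yes, they are logically equivalent.


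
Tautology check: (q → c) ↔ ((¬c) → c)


Build the truth table over {c, q}:
c | q | φ
---------
F | F | F
T | F | T
F | T | T
T | T | T
Counterexample at row 1: with c=F, q=F, the formula is F.

No, it is not a tautology.


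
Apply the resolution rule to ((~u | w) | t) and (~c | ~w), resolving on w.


The clauses contain complementary literals w and ~w.
Resolution eliminates this pair and disjoins the remaining literals (merging duplicates).

((t | ~u) | ~c)


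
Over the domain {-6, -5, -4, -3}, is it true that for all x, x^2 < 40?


Evaluate the predicate on each element: -6:T, -5:T, -4:T, -3:T.
Every element satisfies the predicate.

T


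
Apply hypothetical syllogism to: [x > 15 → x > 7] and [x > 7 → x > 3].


Hypothetical syllogism: from (P → Q) and (Q → R), infer (P → R).
Chain the two implications through the shared middle term 'x > 7'.

x > 15 → x > 3


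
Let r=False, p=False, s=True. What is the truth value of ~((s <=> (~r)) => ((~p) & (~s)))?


Substitute r=False, p=False, s=True:
~r = True
s <=> (~r) = True <=> True = True
~p = True
~s = False
(~p) & (~s) = True & False = False
(s <=> (~r)) => ((~p) & (~s)) = True => False = False
~((s <=> (~r)) => ((~p) & (~s))) = True

True


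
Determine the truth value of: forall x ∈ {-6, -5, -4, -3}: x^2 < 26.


Evaluate the predicate on each element: -6:False, -5:True, -4:True, -3:True.
Counterexample x = -6 fails the predicate.

False


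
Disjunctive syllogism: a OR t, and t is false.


Disjunctive syllogism: from (P ∨ Q) and ¬P, infer Q.
One disjunct, 't', is ruled out; the other must hold.

a


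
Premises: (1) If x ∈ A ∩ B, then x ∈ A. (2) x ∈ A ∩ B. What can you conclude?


Modus ponens: from (P → Q) and P, infer Q.
P = 'x ∈ A ∩ B' is asserted, and P → Q holds, so Q follows.

x ∈ A.


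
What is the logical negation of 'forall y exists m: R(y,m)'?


Negation flips each quantifier (∀↔∃) and negates the inner predicate.
¬(forall y exists m: φ) = exists y forall m: ¬φ.

exists y forall m: ~(R(y,m))


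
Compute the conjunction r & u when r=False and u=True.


Conjunction is true only when both operands are true.
Substitute: r=False, u=True.
False & True evaluates to False.

False


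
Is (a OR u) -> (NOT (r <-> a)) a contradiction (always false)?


Truth table over {a, r, u}:
a | r | u | φ
-------------
F | F | F | T
T | F | F | T
F | T | F | T
T | T | F | F
F | F | T | F
T | F | T | T
F | T | T | T
T | T | T | F
Satisfying assignment at row 1: a=F, r=F, u=F gives T.

No, it is not a contradiction.


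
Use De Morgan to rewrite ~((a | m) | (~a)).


De Morgan: the negation of a disjunction is the conjunction of the negations.
Distribute ~ across |, flipping it to &, and negate each literal.

((~a) & (~m)) & a


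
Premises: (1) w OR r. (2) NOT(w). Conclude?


Disjunctive syllogism: from (P ∨ Q) and ¬P, infer Q.
One disjunct, 'w', is ruled out; the other must hold.

r


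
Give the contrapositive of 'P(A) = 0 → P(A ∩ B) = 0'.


The contrapositive of (P → Q) is (¬Q → ¬P); it is logically equivalent to the original.
Here P = 'P(A) = 0' and Q = 'P(A ∩ B) = 0'.

If not (P(A ∩ B) = 0), then not (P(A) = 0).


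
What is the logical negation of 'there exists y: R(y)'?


¬(for all x: φ) = there exists x: ¬φ, and ¬(there exists x: φ) = for all x: ¬φ.
Apply to the existential statement.

for all y: NOT(R(y))


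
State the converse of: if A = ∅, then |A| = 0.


The converse of (P → Q) is (Q → P). It is not in general equivalent to the original.
Here P = 'A = ∅' and Q = '|A| = 0'.

If |A| = 0, then A = ∅.


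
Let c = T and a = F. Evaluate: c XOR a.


Exclusive or is true when exactly one operand is true.
Substitute: c=T, a=F.
T XOR F evaluates to T.

T


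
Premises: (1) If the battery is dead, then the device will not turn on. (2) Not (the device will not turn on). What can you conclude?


Modus tollens: from (P → Q) and ¬Q, infer ¬P.
Q = 'the device will not turn on' is denied; since P → Q, P must also fail.

Not (the battery is dead).


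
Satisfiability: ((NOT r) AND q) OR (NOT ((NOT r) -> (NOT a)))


Search for a satisfying assignment over {a, q, r}.
Try a=T, q=F, r=F: the formula evaluates to T.
A satisfying assignment exists.

Satisfiable.


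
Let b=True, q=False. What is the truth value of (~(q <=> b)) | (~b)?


Substitute b=True, q=False:
q <=> b = False <=> True = False
~(q <=> b) = True
~b = False
(~(q <=> b)) | (~b) = True | False = True

True


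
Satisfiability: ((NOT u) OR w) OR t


Search for a satisfying assignment over {t, u, w}.
Try t=F, u=F, w=F: the formula evaluates to T.
A satisfying assignment exists.

Satisfiable.


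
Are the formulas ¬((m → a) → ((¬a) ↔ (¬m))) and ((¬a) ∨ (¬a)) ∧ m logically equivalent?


Compare truth tables:
a | m | φ | ψ
-------------
F | F | F | F
T | F | T | F
F | T | F | T
T | T | F | F
They differ at row 2 (a=T, m=F): φ=T but ψ=F.

No, they are not logically equivalent.


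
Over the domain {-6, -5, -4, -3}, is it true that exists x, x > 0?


Evaluate the predicate on each element: -6:False, -5:False, -4:False, -3:False.
No element satisfies the predicate.

False


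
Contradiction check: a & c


Truth table over {a, c}:
a | c | φ
---------
False | False | False
True | False | False
False | True | False
True | True | True
Satisfying assignment at row 4: a=True, c=True gives True.

No, it is not a contradiction.


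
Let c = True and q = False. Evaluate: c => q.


Implication is false only when antecedent is true and consequent is false.
Substitute: c=True, q=False.
True => False evaluates to False.

False


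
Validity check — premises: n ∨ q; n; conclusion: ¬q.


This is affirming a disjunct (fallacy). There exist truth assignments where the premises are all true but the conclusion is false.

Invalid.


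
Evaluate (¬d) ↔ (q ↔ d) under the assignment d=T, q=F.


Substitute d=T, q=F:
¬d = F
q ↔ d = F ↔ T = F
(¬d) ↔ (q ↔ d) = F ↔ F = T

T


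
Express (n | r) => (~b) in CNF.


Step 1: Rewrite as ¬(n ∨ r) ∨ (¬b) = (¬n ∧ ¬r) ∨ (¬b).
Step 2: Distribute ∨ over ∧.

((~n) | (~b)) & ((~r) | (~b))


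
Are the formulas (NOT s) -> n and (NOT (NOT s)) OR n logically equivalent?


Compare truth tables:
n | s | φ | ψ
-------------
F | F | F | F
T | F | T | T
F | T | T | T
T | T | T | T
The columns φ and ψ agree on every row.

Yes, they are logically equivalent.


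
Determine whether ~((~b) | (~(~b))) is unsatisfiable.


Truth table over {b}:
b | φ
-----
False | False
True | False
Every row is false.

Yes, it is a contradiction.


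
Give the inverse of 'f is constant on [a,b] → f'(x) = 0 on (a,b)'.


The inverse of (P → Q) is (¬P → ¬Q). It is equivalent to the converse, not to the original.
Here P = 'f is constant on [a,b]' and Q = 'f'(x) = 0 on (a,b)'.

If not (f is constant on [a,b]), then not (f'(x) = 0 on (a,b)).


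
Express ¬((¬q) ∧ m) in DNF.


Step 1: Apply De Morgan: ¬((¬q) ∧ m) = ¬(¬q) ∨ ¬m.
Step 2: Eliminate any double negations (¬¬X = X).

q ∨ (¬m)


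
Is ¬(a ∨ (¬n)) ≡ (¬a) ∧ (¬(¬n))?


Compare truth tables:
a | n | φ | ψ
-------------
F | F | F | F
T | F | F | F
F | T | T | T
T | T | F | F
The columns φ and ψ agree on every row.

Yes, they are logically equivalent.


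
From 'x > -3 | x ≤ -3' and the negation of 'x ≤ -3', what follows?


Disjunctive syllogism: from (P ∨ Q) and ¬P, infer Q.
One disjunct, 'x ≤ -3', is ruled out; the other must hold.

x > -3


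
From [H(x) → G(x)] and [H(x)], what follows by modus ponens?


Modus ponens: from (P → Q) and P, infer Q.
P = 'H(x)' is asserted, and P → Q holds, so Q follows.

G(x).


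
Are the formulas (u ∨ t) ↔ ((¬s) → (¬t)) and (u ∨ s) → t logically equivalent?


Compare truth tables:
s | t | u | φ | ψ
-----------------
F | F | F | F | T
T | F | F | F | F
F | T | F | F | T
T | T | F | T | T
F | F | T | T | F
T | F | T | T | F
F | T | T | F | T
T | T | T | T | T
They differ at row 1 (s=F, t=F, u=F): φ=F but ψ=T.

No, they are not logically equivalent.


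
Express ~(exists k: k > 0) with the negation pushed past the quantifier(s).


¬(forall x: φ) = exists x: ¬φ, and ¬(exists x: φ) = forall x: ¬φ.
Apply to the existential statement.

forall k: ~(k > 0)


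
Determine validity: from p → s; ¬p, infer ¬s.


This is denying the antecedent (fallacy). There exist truth assignments where the premises are all true but the conclusion is false.

Invalid.


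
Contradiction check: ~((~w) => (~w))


Truth table over {w}:
w | φ
-----
False | False
True | False
Every row is false.

Yes, it is a contradiction.


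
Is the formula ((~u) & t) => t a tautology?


Build the truth table over {t, u}:
t | u | φ
---------
False | False | True
True | False | True
False | True | True
True | True | True
Every row evaluates to true.

Yes, it is a tautology.


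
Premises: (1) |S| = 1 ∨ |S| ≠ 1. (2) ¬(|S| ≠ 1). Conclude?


Disjunctive syllogism: from (P ∨ Q) and ¬P, infer Q.
One disjunct, '|S| ≠ 1', is ruled out; the other must hold.

|S| = 1


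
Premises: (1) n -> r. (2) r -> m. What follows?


Hypothetical syllogism: from (P → Q) and (Q → R), infer (P → R).
Chain the two implications through the shared middle term 'r'.

n -> m


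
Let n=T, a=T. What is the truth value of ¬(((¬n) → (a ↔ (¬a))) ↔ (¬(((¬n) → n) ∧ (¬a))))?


Substitute n=T, a=T:
… (earlier sub-steps elided)
¬a = F
a ↔ (¬a) = T ↔ F = F
(¬n) → (a ↔ (¬a)) = F → F = T
¬n = F
(¬n) → n = F → T = T
¬a = F
((¬n) → n) ∧ (¬a) = T ∧ F = F
¬(((¬n) → n) ∧ (¬a)) = T
((¬n) → (a ↔ (¬a))) ↔ (¬(((¬n) → n) ∧ (¬a))) = T ↔ T = T
¬(((¬n) → (a ↔ (¬a))) ↔ (¬(((¬n) → n) ∧ (¬a)))) = F

F


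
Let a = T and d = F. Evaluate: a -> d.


Implication is false only when antecedent is true and consequent is false.
Substitute: a=T, d=F.
T -> F evaluates to F.

F


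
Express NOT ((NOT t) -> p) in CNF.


Step 1: Rewrite (¬t) → p as ¬(¬t) ∨ p.
Step 2: Negate: ¬(¬(¬t) ∨ p) = (¬t) ∧ ¬p (De Morgan + double negation).

(NOT t) AND (NOT p)


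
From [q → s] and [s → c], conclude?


Hypothetical syllogism: from (P → Q) and (Q → R), infer (P → R).
Chain the two implications through the shared middle term 's'.

q → c


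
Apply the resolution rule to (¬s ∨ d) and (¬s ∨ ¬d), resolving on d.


The clauses contain complementary literals d and ¬d.
Resolution eliminates this pair and disjoins the remaining literals (merging duplicates).

¬s


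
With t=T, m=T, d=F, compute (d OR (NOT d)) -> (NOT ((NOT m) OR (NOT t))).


Substitute t=T, m=T, d=F:
NOT d = T
d OR (NOT d) = F OR T = T
NOT m = F
NOT t = F
(NOT m) OR (NOT t) = F OR F = F
NOT ((NOT m) OR (NOT t)) = T
(d OR (NOT d)) -> (NOT ((NOT m) OR (NOT t))) = T -> T = T

T


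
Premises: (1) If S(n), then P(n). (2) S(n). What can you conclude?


Modus ponens: from (P → Q) and P, infer Q.
P = 'S(n)' is asserted, and P → Q holds, so Q follows.

P(n).


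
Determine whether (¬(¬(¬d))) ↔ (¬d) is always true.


Build the truth table over {d}:
d | φ
-----
F | T
T | T
Every row evaluates to true.

Yes, it is a tautology.


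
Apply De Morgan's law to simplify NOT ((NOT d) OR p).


De Morgan: the negation of a disjunction is the conjunction of the negations.
Distribute NOT across OR, flipping it to AND, and negate each literal.

d AND (NOT p)


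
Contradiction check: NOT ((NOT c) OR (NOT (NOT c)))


Truth table over {c}:
c | φ
-----
F | F
T | F
Every row is false.

Yes, it is a contradiction.


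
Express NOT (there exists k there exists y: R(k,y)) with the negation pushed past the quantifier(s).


Negation flips each quantifier (∀↔∃) and negates the inner predicate.
¬(there exists k there exists y: φ) = for all k for all y: ¬φ.

for all k for all y: NOT(R(k,y))


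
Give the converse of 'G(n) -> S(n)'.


The converse of (P → Q) is (Q → P). It is not in general equivalent to the original.
Here P = 'G(n)' and Q = 'S(n)'.

If S(n), then G(n).


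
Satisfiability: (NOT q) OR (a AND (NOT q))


Search for a satisfying assignment over {a, q}.
Try a=F, q=F: the formula evaluates to T.
A satisfying assignment exists.

Satisfiable.


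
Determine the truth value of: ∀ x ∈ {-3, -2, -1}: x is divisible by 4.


Evaluate the predicate on each element: -3:F, -2:F, -1:F.
Counterexample x = -3 fails the predicate.

F


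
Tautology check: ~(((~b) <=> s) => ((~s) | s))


Build the truth table over {b, s}:
b | s | φ
---------
False | False | False
True | False | False
False | True | False
True | True | False
Counterexample at row 1: with b=False, s=False, the formula is False.

No, it is not a tautology.


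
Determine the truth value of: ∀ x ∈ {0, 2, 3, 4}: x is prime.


Evaluate the predicate on each element: 0:F, 2:T, 3:T, 4:F.
Counterexample x = 0 fails the predicate.

F


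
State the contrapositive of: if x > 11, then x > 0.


The contrapositive of (P → Q) is (¬Q → ¬P); it is logically equivalent to the original.
Here P = 'x > 11' and Q = 'x > 0'.

If not (x > 0), then not (x > 11).


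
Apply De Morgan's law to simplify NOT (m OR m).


De Morgan: the negation of a disjunction is the conjunction of the negations.
Distribute NOT across OR, flipping it to AND, and negate each literal.

(NOT m) AND (NOT m)


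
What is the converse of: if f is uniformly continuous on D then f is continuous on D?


The converse of (P → Q) is (Q → P). It is not in general equivalent to the original.
Here P = 'f is uniformly continuous on D' and Q = 'f is continuous on D'.

If f is continuous on D, then f is uniformly continuous on D.


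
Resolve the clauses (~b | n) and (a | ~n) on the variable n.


The clauses contain complementary literals n and ~n.
Resolution eliminates this pair and disjoins the remaining literals (merging duplicates).

(~b | a)


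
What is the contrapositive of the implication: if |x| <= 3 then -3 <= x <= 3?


The contrapositive of (P → Q) is (¬Q → ¬P); it is logically equivalent to the original.
Here P = '|x| <= 3' and Q = '-3 <= x <= 3'.

If not (-3 <= x <= 3), then not (|x| <= 3).


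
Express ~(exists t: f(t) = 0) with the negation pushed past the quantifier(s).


¬(forall x: φ) = exists x: ¬φ, and ¬(exists x: φ) = forall x: ¬φ.
Apply to the existential statement.

forall t: ~(f(t) = 0)


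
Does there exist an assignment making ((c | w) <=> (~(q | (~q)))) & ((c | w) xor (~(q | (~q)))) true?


Check all 8 assignments over {c, q, w}:
c | q | w | φ
-------------
False | False | False | False
True | False | False | False
False | True | False | False
True | True | False | False
False | False | True | False
True | False | True | False
False | True | True | False
True | True | True | False
No assignment makes the formula true.

Unsatisfiable.


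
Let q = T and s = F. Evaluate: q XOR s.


Exclusive or is true when exactly one operand is true.
Substitute: q=T, s=F.
T XOR F evaluates to T.

T


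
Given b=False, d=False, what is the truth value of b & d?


Conjunction is true only when both operands are true.
Substitute: b=False, d=False.
False & False evaluates to False.

False


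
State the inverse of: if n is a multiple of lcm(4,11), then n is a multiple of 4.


The inverse of (P → Q) is (¬P → ¬Q). It is equivalent to the converse, not to the original.
Here P = 'n is a multiple of lcm(4,11)' and Q = 'n is a multiple of 4'.

If not (n is a multiple of lcm(4,11)), then not (n is a multiple of 4).


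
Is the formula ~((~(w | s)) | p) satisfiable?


Search for a satisfying assignment over {p, s, w}.
Try p=False, s=True, w=False: the formula evaluates to True.
A satisfying assignment exists.

Satisfiable.


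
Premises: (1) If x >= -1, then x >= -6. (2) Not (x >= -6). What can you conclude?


Modus tollens: from (P → Q) and ¬Q, infer ¬P.
Q = 'x >= -6' is denied; since P → Q, P must also fail.

Not (x >= -1).


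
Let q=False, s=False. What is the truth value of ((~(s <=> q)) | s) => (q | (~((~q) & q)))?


Substitute q=False, s=False:
s <=> q = False <=> False = True
~(s <=> q) = False
(~(s <=> q)) | s = False | False = False
~q = True
(~q) & q = True & False = False
~((~q) & q) = True
q | (~((~q) & q)) = False | True = True
((~(s <=> q)) | s) => (q | (~((~q) & q))) = False => True = True

True


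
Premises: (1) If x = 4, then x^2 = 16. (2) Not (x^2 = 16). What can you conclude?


Modus tollens: from (P → Q) and ¬Q, infer ¬P.
Q = 'x^2 = 16' is denied; since P → Q, P must also fail.

Not (x = 4).


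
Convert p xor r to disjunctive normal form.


Step 1: p ⊕ r is true exactly when they disagree: (p ∧ ¬r) ∨ (¬p ∧ r).

(p & (~r)) | ((~p) & r)


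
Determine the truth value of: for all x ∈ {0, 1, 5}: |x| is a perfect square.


Evaluate the predicate on each element: 0:T, 1:T, 5:F.
Counterexample x = 5 fails the predicate.

F


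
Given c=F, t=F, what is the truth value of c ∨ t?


Disjunction is false only when both operands are false.
Substitute: c=F, t=F.
F ∨ F evaluates to F.

F


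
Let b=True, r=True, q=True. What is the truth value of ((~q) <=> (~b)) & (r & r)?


Substitute b=True, r=True, q=True:
~q = False
~b = False
(~q) <=> (~b) = False <=> False = True
r & r = True & True = True
((~q) <=> (~b)) & (r & r) = True & True = True

True


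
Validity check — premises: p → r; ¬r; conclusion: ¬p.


This matches the form of modus tollens: the conclusion follows in every model of the premises.

Valid.


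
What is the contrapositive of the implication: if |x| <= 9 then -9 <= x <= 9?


The contrapositive of (P → Q) is (¬Q → ¬P); it is logically equivalent to the original.
Here P = '|x| <= 9' and Q = '-9 <= x <= 9'.

If not (-9 <= x <= 9), then not (|x| <= 9).


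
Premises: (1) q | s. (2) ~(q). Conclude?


Disjunctive syllogism: from (P ∨ Q) and ¬P, infer Q.
One disjunct, 'q', is ruled out; the other must hold.

s


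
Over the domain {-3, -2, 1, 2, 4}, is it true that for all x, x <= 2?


Evaluate the predicate on each element: -3:T, -2:T, 1:T, 2:T, 4:F.
Counterexample x = 4 fails the predicate.

F


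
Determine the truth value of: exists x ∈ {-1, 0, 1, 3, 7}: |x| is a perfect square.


Evaluate the predicate on each element: -1:True, 0:True, 1:True, 3:False, 7:False.
Witness x = -1 satisfies the predicate.

True


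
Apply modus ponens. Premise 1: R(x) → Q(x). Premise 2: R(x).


Modus ponens: from (P → Q) and P, infer Q.
P = 'R(x)' is asserted, and P → Q holds, so Q follows.

Q(x).


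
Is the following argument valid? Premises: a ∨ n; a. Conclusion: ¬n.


This is affirming a disjunct (fallacy). There exist truth assignments where the premises are all true but the conclusion is false.

Invalid.


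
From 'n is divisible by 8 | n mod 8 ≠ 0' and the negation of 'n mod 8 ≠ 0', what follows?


Disjunctive syllogism: from (P ∨ Q) and ¬P, infer Q.
One disjunct, 'n mod 8 ≠ 0', is ruled out; the other must hold.

n is divisible by 8


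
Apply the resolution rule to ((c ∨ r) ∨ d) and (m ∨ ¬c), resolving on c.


The clauses contain complementary literals c and ¬c.
Resolution eliminates this pair and disjoins the remaining literals (merging duplicates).

((r ∨ d) ∨ m)


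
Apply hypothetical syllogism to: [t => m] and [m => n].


Hypothetical syllogism: from (P → Q) and (Q → R), infer (P → R).
Chain the two implications through the shared middle term 'm'.

t => n


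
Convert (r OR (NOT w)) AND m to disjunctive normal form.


Step 1: Distribute ∧ over ∨: (r ∨ (¬w)) ∧ m = (r ∧ m) ∨ ((¬w) ∧ m).

(r AND m) OR ((NOT w) AND m)


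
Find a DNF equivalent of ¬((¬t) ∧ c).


Step 1: Apply De Morgan: ¬((¬t) ∧ c) = ¬(¬t) ∨ ¬c.
Step 2: Eliminate any double negations (¬¬X = X).

t ∨ (¬c)


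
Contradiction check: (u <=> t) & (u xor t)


Truth table over {t, u}:
t | u | φ
---------
False | False | False
True | False | False
False | True | False
True | True | False
Every row is false.

Yes, it is a contradiction.


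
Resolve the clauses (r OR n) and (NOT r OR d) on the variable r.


The clauses contain complementary literals r and NOTr.
Resolution eliminates this pair and disjoins the remaining literals (merging duplicates).

(n OR d)


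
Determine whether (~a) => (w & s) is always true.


Build the truth table over {a, s, w}:
a | s | w | φ
-------------
False | False | False | False
True | False | False | True
False | True | False | False
True | True | False | True
False | False | True | False
True | False | True | True
False | True | True | True
True | True | True | True
Counterexample at row 1: with a=False, s=False, w=False, the formula is False.

No, it is not a tautology.


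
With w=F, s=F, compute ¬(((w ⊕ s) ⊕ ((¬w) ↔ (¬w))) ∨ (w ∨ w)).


Substitute w=F, s=F:
w ⊕ s = F ⊕ F = F
¬w = T
¬w = T
(¬w) ↔ (¬w) = T ↔ T = T
(w ⊕ s) ⊕ ((¬w) ↔ (¬w)) = F ⊕ T = T
w ∨ w = F ∨ F = F
((w ⊕ s) ⊕ ((¬w) ↔ (¬w))) ∨ (w ∨ w) = T ∨ F = T
¬(((w ⊕ s) ⊕ ((¬w) ↔ (¬w))) ∨ (w ∨ w)) = F

F


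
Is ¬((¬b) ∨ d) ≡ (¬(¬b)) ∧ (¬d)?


Compare truth tables:
b | d | φ | ψ
-------------
F | F | F | F
T | F | T | T
F | T | F | F
T | T | F | F
The columns φ and ψ agree on every row.

Yes, they are logically equivalent.


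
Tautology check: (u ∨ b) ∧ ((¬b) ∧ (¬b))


Build the truth table over {b, u}:
b | u | φ
---------
F | F | F
T | F | F
F | T | T
T | T | F
Counterexample at row 1: with b=F, u=F, the formula is F.

No, it is not a tautology.


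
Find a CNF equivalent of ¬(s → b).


Step 1: Rewrite s → b as ¬s ∨ b.
Step 2: Negate: ¬(¬s ∨ b) = s ∧ ¬b (De Morgan + double negation).

s ∧ (¬b)


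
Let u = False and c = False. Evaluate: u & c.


Conjunction is true only when both operands are true.
Substitute: u=False, c=False.
False & False evaluates to False.

False


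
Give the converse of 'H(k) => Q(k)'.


The converse of (P → Q) is (Q → P). It is not in general equivalent to the original.
Here P = 'H(k)' and Q = 'Q(k)'.

If Q(k), then H(k).


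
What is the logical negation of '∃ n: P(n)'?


¬(∀ x: φ) = ∃ x: ¬φ, and ¬(∃ x: φ) = ∀ x: ¬φ.
Apply to the existential statement.

∀ n: ¬(P(n))


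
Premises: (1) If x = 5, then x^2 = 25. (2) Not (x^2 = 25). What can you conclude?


Modus tollens: from (P → Q) and ¬Q, infer ¬P.
Q = 'x^2 = 25' is denied; since P → Q, P must also fail.

Not (x = 5).


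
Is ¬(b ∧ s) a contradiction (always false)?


Truth table over {b, s}:
b | s | φ
---------
F | F | T
T | F | T
F | T | T
T | T | F
Satisfying assignment at row 1: b=F, s=F gives T.

No, it is not a contradiction.


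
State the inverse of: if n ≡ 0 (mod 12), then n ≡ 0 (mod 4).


The inverse of (P → Q) is (¬P → ¬Q). It is equivalent to the converse, not to the original.
Here P = 'n ≡ 0 (mod 12)' and Q = 'n ≡ 0 (mod 4)'.

If not (n ≡ 0 (mod 12)), then not (n ≡ 0 (mod 4)).


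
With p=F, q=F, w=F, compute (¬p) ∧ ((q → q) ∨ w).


Substitute p=F, q=F, w=F:
¬p = T
q → q = F → F = T
(q → q) ∨ w = T ∨ F = T
(¬p) ∧ ((q → q) ∨ w) = T ∧ T = T

T


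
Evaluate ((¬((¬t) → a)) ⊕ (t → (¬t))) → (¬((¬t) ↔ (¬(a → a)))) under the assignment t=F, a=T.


Substitute t=F, a=T:
… (earlier sub-steps elided)
¬((¬t) → a) = F
¬t = T
t → (¬t) = F → T = T
(¬((¬t) → a)) ⊕ (t → (¬t)) = F ⊕ T = T
¬t = T
a → a = T → T = T
¬(a → a) = F
(¬t) ↔ (¬(a → a)) = T ↔ F = F
¬((¬t) ↔ (¬(a → a))) = T
((¬((¬t) → a)) ⊕ (t → (¬t))) → (¬((¬t) ↔ (¬(a → a)))) = T → T = T

T


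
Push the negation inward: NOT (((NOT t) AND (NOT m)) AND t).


De Morgan: the negation of a conjunction is the disjunction of the negations.
Distribute NOT across AND, flipping it to OR, and negate each literal.

(t OR m) OR (NOT t)


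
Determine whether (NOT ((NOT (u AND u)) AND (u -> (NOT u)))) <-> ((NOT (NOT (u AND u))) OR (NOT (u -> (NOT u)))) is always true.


Build the truth table over {u}:
u | φ
-----
F | T
T | T
Every row evaluates to true.

Yes, it is a tautology.


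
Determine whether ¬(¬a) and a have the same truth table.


Compare truth tables:
a | φ | ψ
---------
F | F | F
T | T | T
The columns φ and ψ agree on every row.

Yes, they are logically equivalent.


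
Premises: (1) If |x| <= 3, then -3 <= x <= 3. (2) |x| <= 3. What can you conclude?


Modus ponens: from (P → Q) and P, infer Q.
P = '|x| <= 3' is asserted, and P → Q holds, so Q follows.

-3 <= x <= 3.


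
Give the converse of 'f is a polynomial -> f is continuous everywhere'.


The converse of (P → Q) is (Q → P). It is not in general equivalent to the original.
Here P = 'f is a polynomial' and Q = 'f is continuous everywhere'.

If f is continuous everywhere, then f is a polynomial.


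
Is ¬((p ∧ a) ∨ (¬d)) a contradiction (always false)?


Truth table over {a, d, p}:
a | d | p | φ
-------------
F | F | F | F
T | F | F | F
F | T | F | T
T | T | F | T
F | F | T | F
T | F | T | F
F | T | T | T
T | T | T | F
Satisfying assignment at row 3: a=F, d=T, p=F gives T.

No, it is not a contradiction.


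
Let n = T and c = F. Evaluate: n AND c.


Conjunction is true only when both operands are true.
Substitute: n=T, c=F.
T AND F evaluates to F.

F


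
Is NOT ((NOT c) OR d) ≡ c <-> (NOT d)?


Compare truth tables:
c | d | φ | ψ
-------------
F | F | F | F
T | F | T | T
F | T | F | T
T | T | F | F
They differ at row 3 (c=F, d=T): φ=F but ψ=T.

No, they are not logically equivalent.


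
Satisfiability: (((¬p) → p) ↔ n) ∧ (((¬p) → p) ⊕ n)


Check all 4 assignments over {n, p}:
n | p | φ
---------
F | F | F
T | F | F
F | T | F
T | T | F
No assignment makes the formula true.

Unsatisfiable.


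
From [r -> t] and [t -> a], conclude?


Hypothetical syllogism: from (P → Q) and (Q → R), infer (P → R).
Chain the two implications through the shared middle term 't'.

r -> a


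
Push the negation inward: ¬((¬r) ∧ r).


De Morgan: the negation of a conjunction is the disjunction of the negations.
Distribute ¬ across ∧, flipping it to ∨, and negate each literal.

r ∨ (¬r)


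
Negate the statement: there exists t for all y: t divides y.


Negation flips each quantifier (∀↔∃) and negates the inner predicate.
¬(there exists t for all y: φ) = for all t there exists y: ¬φ.

for all t there exists y: NOT(t divides y)


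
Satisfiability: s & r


Search for a satisfying assignment over {r, s}.
Try r=True, s=True: the formula evaluates to True.
A satisfying assignment exists.

Satisfiable.


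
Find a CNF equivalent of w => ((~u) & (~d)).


Step 1: Rewrite w → ((¬u) ∧ (¬d)) as ¬w ∨ ((¬u) ∧ (¬d)).
Step 2: Distribute ∨ over ∧.

((~w) | (~u)) & ((~w) | (~d))


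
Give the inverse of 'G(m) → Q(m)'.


The inverse of (P → Q) is (¬P → ¬Q). It is equivalent to the converse, not to the original.
Here P = 'G(m)' and Q = 'Q(m)'.

If not (G(m)), then not (Q(m)).


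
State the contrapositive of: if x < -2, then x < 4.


The contrapositive of (P → Q) is (¬Q → ¬P); it is logically equivalent to the original.
Here P = 'x < -2' and Q = 'x < 4'.

If not (x < 4), then not (x < -2).


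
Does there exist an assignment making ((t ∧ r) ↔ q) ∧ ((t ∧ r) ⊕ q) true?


Check all 8 assignments over {q, r, t}:
q | r | t | φ
-------------
F | F | F | F
T | F | F | F
F | T | F | F
T | T | F | F
F | F | T | F
T | F | T | F
F | T | T | F
T | T | T | F
No assignment makes the formula true.

Unsatisfiable.


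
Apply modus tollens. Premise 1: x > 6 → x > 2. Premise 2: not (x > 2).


Modus tollens: from (P → Q) and ¬Q, infer ¬P.
Q = 'x > 2' is denied; since P → Q, P must also fail.

Not (x > 6).


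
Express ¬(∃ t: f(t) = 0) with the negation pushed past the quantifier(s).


¬(∀ x: φ) = ∃ x: ¬φ, and ¬(∃ x: φ) = ∀ x: ¬φ.
Apply to the existential statement.

∀ t: ¬(f(t) = 0)


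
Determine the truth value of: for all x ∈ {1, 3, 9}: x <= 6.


Evaluate the predicate on each element: 1:T, 3:T, 9:F.
Counterexample x = 9 fails the predicate.

F


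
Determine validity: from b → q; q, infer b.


This is affirming the consequent (fallacy). There exist truth assignments where the premises are all true but the conclusion is false.

Invalid.


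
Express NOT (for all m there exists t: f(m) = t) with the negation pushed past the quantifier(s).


Negation flips each quantifier (∀↔∃) and negates the inner predicate.
¬(for all m there exists t: φ) = there exists m for all t: ¬φ.

there exists m for all t: NOT(f(m) = t)


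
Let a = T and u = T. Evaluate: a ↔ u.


Biconditional is true when both operands have the same truth value.
Substitute: a=T, u=T.
T ↔ T evaluates to T.

T


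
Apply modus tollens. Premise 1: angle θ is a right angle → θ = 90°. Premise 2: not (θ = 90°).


Modus tollens: from (P → Q) and ¬Q, infer ¬P.
Q = 'θ = 90°' is denied; since P → Q, P must also fail.

Not (angle θ is a right angle).


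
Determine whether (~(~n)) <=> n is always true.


Build the truth table over {n}:
n | φ
-----
False | True
True | True
Every row evaluates to true.

Yes, it is a tautology.


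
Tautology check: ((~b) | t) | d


Build the truth table over {b, d, t}:
b | d | t | φ
-------------
False | False | False | True
True | False | False | False
False | True | False | True
True | True | False | True
False | False | True | True
True | False | True | True
False | True | True | True
True | True | True | True
Counterexample at row 2: with b=True, d=False, t=False, the formula is False.

No, it is not a tautology.


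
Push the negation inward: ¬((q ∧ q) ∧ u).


De Morgan: the negation of a conjunction is the disjunction of the negations.
Distribute ¬ across ∧, flipping it to ∨, and negate each literal.

((¬q) ∨ (¬q)) ∨ (¬u)


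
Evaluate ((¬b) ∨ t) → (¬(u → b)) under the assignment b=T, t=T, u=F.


Substitute b=T, t=T, u=F:
¬b = F
(¬b) ∨ t = F ∨ T = T
u → b = F → T = T
¬(u → b) = F
((¬b) ∨ t) → (¬(u → b)) = T → F = F

F


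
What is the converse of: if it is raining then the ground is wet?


The converse of (P → Q) is (Q → P). It is not in general equivalent to the original.
Here P = 'it is raining' and Q = 'the ground is wet'.

If the ground is wet, then it is raining.


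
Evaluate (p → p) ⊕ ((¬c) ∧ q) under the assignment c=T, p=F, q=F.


Substitute c=T, p=F, q=F:
p → p = F → F = T
¬c = F
(¬c) ∧ q = F ∧ F = F
(p → p) ⊕ ((¬c) ∧ q) = T ⊕ F = T

T


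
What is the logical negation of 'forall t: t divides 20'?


¬(forall x: φ) = exists x: ¬φ, and ¬(exists x: φ) = forall x: ¬φ.
Apply to the universal statement.

exists t: ~(t divides 20)


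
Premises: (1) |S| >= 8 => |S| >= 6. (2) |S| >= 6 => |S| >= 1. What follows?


Hypothetical syllogism: from (P → Q) and (Q → R), infer (P → R).
Chain the two implications through the shared middle term '|S| >= 6'.

|S| >= 8 => |S| >= 1


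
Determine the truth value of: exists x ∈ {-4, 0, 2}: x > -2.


Evaluate the predicate on each element: -4:False, 0:True, 2:True.
Witness x = 0 satisfies the predicate.

True


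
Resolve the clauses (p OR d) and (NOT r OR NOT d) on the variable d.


The clauses contain complementary literals d and NOTd.
Resolution eliminates this pair and disjoins the remaining literals (merging duplicates).

(p OR NOT r)


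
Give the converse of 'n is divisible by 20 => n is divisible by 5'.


The converse of (P → Q) is (Q → P). It is not in general equivalent to the original.
Here P = 'n is divisible by 20' and Q = 'n is divisible by 5'.

If n is divisible by 5, then n is divisible by 20.


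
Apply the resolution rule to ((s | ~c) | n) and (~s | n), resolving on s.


The clauses contain complementary literals s and ~s.
Resolution eliminates this pair and disjoins the remaining literals (merging duplicates).

(~c | n)


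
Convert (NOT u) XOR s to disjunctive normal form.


Step 1: (¬u) ⊕ s is true exactly when they disagree: ((¬u) ∧ ¬s) ∨ (¬(¬u) ∧ s).
Step 2: Eliminate any double negations (¬¬X = X).

((NOT u) AND (NOT s)) OR (u AND s)


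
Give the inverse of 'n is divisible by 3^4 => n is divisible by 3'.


The inverse of (P → Q) is (¬P → ¬Q). It is equivalent to the converse, not to the original.
Here P = 'n is divisible by 3^4' and Q = 'n is divisible by 3'.

If not (n is divisible by 3^4), then not (n is divisible by 3).


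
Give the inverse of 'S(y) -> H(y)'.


The inverse of (P → Q) is (¬P → ¬Q). It is equivalent to the converse, not to the original.
Here P = 'S(y)' and Q = 'H(y)'.

If not (S(y)), then not (H(y)).


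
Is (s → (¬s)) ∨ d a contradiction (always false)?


Truth table over {d, s}:
d | s | φ
---------
F | F | T
T | F | T
F | T | F
T | T | T
Satisfying assignment at row 1: d=F, s=F gives T.

No, it is not a contradiction.


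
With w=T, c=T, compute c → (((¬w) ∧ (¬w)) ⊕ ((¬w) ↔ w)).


Substitute w=T, c=T:
¬w = F
¬w = F
(¬w) ∧ (¬w) = F ∧ F = F
¬w = F
(¬w) ↔ w = F ↔ T = F
((¬w) ∧ (¬w)) ⊕ ((¬w) ↔ w) = F ⊕ F = F
c → (((¬w) ∧ (¬w)) ⊕ ((¬w) ↔ w)) = T → F = F

F
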